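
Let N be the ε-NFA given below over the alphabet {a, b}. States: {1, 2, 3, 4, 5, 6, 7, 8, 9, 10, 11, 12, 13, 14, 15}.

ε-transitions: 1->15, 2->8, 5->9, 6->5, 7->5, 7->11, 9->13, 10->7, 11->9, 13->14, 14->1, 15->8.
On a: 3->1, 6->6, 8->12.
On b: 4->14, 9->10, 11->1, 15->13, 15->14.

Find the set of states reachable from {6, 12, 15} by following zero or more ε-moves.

Start with {6, 12, 15}.
From 6 via ε: add 5.
From 15 via ε: add 8.
From 5 via ε: add 9.
From 9 via ε: add 13.
From 13 via ε: add 14.
From 14 via ε: add 1.
No new states can be added; the closed set is {1, 5, 6, 8, 9, 12, 13, 14, 15}.

{1, 5, 6, 8, 9, 12, 13, 14, 15}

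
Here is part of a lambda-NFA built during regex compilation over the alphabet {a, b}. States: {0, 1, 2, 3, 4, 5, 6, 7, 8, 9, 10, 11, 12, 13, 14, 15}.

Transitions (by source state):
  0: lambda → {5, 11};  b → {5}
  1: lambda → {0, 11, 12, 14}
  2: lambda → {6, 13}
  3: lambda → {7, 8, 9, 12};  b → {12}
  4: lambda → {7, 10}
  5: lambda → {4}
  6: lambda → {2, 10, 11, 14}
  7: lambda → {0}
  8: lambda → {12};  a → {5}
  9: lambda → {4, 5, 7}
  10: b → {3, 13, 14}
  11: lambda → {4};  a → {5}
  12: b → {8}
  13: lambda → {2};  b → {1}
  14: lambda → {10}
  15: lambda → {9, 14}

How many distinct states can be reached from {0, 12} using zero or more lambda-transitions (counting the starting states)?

7

Start with {0, 12}.
From 0 via lambda: add 5, 11.
From 5 via lambda: add 4.
From 4 via lambda: add 7, 10.
lambda-closure = {0, 4, 5, 7, 10, 11, 12}, which has 7 states.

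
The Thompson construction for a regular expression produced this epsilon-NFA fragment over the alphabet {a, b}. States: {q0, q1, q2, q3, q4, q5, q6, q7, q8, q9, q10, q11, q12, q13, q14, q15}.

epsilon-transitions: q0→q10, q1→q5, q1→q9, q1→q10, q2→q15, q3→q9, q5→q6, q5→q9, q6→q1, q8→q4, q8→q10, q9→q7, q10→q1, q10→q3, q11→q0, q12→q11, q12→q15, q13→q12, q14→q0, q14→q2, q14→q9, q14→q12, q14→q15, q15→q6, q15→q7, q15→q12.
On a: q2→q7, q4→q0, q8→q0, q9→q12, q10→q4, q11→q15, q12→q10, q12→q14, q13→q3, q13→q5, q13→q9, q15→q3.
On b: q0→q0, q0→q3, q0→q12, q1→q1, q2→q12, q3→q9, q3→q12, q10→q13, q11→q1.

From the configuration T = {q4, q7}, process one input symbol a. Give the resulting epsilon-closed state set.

{q0, q1, q3, q5, q6, q7, q9, q10}

q4 on a → {q0}.
No a-transition from q7.
Union after reading a: {q0}.
Now take the epsilon-closure:
From q0 via epsilon: add q10.
From q10 via epsilon: add q1, q3.
From q1 via epsilon: add q5, q9.
From q5 via epsilon: add q6.
From q9 via epsilon: add q7.
No new states can be added; the closed set is {q0, q1, q3, q5, q6, q7, q9, q10}.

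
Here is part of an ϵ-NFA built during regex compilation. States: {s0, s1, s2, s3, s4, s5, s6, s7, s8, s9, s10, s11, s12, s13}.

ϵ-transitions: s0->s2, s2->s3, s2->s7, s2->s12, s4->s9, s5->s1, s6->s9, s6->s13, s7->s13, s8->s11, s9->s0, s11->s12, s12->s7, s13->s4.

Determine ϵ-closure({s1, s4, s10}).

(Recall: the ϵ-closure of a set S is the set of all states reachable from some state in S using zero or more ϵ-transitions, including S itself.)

{s0, s1, s2, s3, s4, s7, s9, s10, s12, s13}

Start with {s1, s4, s10}.
From s4 via ϵ: add s9.
From s9 via ϵ: add s0.
From s0 via ϵ: add s2.
From s2 via ϵ: add s3, s7, s12.
From s7 via ϵ: add s13.
No new states can be added; the closed set is {s0, s1, s2, s3, s4, s7, s9, s10, s12, s13}.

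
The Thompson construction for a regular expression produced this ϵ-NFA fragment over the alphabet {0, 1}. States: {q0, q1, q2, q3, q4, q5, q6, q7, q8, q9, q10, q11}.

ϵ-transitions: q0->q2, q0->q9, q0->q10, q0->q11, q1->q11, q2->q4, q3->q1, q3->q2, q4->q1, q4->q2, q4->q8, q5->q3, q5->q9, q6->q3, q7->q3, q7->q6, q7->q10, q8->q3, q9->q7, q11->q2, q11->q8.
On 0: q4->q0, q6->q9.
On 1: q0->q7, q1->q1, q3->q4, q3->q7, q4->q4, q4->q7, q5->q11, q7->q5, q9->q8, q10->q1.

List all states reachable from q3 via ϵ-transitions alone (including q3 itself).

Start with {q3}.
From q3 via ϵ: add q1, q2.
From q1 via ϵ: add q11.
From q2 via ϵ: add q4.
From q4 via ϵ: add q8.
No new states can be added; the closed set is {q1, q2, q3, q4, q8, q11}.

{q1, q2, q3, q4, q8, q11}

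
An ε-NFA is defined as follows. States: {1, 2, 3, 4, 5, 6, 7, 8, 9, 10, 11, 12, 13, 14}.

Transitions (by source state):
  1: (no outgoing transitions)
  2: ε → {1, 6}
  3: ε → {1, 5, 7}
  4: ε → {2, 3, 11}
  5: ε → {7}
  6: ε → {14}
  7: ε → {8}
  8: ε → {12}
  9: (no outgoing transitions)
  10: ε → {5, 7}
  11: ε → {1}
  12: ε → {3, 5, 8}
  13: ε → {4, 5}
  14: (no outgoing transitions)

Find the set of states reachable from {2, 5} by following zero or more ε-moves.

{1, 2, 3, 5, 6, 7, 8, 12, 14}

Start with {2, 5}.
From 2 via ε: add 1, 6.
From 5 via ε: add 7.
From 6 via ε: add 14.
From 7 via ε: add 8.
From 8 via ε: add 12.
From 12 via ε: add 3.
No new states can be added; the closed set is {1, 2, 3, 5, 6, 7, 8, 12, 14}.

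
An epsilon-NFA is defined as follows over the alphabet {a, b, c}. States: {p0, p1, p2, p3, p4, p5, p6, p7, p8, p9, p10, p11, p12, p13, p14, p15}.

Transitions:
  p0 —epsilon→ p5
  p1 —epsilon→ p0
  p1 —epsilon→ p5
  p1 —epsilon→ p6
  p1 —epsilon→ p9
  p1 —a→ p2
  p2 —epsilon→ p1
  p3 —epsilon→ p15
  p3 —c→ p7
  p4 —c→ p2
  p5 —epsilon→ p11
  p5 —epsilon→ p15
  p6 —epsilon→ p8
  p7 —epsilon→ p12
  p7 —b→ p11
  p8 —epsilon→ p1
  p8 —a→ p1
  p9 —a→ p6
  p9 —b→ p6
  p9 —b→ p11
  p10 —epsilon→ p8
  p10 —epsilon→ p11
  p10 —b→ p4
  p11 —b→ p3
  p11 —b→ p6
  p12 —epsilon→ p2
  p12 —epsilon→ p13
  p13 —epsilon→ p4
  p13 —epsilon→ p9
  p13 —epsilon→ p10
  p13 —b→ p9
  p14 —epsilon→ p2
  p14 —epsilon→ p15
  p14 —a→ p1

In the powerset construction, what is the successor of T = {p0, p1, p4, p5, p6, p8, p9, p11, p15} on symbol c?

p4 on c → {p2}.
No c-transition from p0, p1, p5, p6, p8, p9, p11, p15.
Union after reading c: {p2}.
Now take the epsilon-closure:
From p2 via epsilon: add p1.
From p1 via epsilon: add p0, p5, p6, p9.
From p5 via epsilon: add p11, p15.
From p6 via epsilon: add p8.
No new states can be added; the closed set is {p0, p1, p2, p5, p6, p8, p9, p11, p15}.

{p0, p1, p2, p5, p6, p8, p9, p11, p15}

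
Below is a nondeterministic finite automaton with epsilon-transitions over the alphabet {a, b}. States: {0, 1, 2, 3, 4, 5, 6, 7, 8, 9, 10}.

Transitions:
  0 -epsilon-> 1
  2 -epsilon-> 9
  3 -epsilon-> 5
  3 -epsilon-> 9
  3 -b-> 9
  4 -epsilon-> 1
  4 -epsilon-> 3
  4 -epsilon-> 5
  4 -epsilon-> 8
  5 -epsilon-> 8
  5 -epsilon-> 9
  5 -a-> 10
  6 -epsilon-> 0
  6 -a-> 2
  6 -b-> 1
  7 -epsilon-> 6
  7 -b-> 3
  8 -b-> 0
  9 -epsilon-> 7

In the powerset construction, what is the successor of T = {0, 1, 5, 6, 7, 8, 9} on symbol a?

5 on a → {10}.
6 on a → {2}.
No a-transition from 0, 1, 7, 8, 9.
Union after reading a: {2, 10}.
Now take the epsilon-closure:
From 2 via epsilon: add 9.
From 9 via epsilon: add 7.
From 7 via epsilon: add 6.
From 6 via epsilon: add 0.
From 0 via epsilon: add 1.
No new states can be added; the closed set is {0, 1, 2, 6, 7, 9, 10}.

{0, 1, 2, 6, 7, 9, 10}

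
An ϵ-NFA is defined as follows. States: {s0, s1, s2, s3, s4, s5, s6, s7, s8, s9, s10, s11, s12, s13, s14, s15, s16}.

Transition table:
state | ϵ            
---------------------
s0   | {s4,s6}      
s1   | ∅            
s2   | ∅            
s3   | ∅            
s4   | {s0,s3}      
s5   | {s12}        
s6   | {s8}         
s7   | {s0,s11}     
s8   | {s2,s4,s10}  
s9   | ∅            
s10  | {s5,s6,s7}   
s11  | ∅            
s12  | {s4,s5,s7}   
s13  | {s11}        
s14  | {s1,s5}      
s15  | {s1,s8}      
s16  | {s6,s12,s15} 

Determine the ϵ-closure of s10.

Start with {s10}.
From s10 via ϵ: add s5, s6, s7.
From s5 via ϵ: add s12.
From s6 via ϵ: add s8.
From s7 via ϵ: add s0, s11.
From s0 via ϵ: add s4.
From s8 via ϵ: add s2.
From s4 via ϵ: add s3.
No new states can be added; the closed set is {s0, s2, s3, s4, s5, s6, s7, s8, s10, s11, s12}.

{s0, s2, s3, s4, s5, s6, s7, s8, s10, s11, s12}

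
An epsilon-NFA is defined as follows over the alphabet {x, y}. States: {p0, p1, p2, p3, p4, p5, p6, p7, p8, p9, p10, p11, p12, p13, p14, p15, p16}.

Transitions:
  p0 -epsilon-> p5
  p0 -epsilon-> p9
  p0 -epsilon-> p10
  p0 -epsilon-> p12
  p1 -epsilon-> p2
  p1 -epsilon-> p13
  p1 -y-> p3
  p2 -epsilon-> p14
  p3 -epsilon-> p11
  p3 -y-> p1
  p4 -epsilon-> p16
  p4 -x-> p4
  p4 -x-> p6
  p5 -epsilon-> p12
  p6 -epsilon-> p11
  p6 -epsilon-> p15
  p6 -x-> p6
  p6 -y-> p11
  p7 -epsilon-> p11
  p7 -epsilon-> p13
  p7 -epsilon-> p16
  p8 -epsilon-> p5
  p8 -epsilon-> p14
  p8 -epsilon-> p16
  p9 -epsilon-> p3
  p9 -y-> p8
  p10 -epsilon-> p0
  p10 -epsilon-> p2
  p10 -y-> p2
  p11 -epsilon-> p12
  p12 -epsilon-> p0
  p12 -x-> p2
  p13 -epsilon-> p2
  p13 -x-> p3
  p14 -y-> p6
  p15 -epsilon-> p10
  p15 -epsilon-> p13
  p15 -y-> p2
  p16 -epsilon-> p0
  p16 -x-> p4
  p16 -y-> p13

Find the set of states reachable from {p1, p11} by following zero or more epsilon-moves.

Start with {p1, p11}.
From p1 via epsilon: add p2, p13.
From p11 via epsilon: add p12.
From p2 via epsilon: add p14.
From p12 via epsilon: add p0.
From p0 via epsilon: add p5, p9, p10.
From p9 via epsilon: add p3.
No new states can be added; the closed set is {p0, p1, p2, p3, p5, p9, p10, p11, p12, p13, p14}.

{p0, p1, p2, p3, p5, p9, p10, p11, p12, p13, p14}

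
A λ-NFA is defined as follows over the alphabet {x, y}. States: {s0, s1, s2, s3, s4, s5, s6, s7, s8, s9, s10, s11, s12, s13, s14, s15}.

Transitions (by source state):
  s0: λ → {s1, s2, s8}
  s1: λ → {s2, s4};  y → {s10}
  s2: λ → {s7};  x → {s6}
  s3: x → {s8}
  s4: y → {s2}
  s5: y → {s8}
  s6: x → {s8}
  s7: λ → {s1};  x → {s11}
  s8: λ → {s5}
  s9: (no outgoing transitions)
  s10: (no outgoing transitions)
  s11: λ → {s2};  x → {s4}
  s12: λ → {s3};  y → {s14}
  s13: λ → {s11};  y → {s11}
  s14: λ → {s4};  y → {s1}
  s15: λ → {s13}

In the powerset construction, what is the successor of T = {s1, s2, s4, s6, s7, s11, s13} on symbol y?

{s1, s2, s4, s7, s10, s11}

s1 on y → {s10}.
s4 on y → {s2}.
s13 on y → {s11}.
No y-transition from s2, s6, s7, s11.
Union after reading y: {s2, s10, s11}.
Now take the λ-closure:
From s2 via λ: add s7.
From s7 via λ: add s1.
From s1 via λ: add s4.
No new states can be added; the closed set is {s1, s2, s4, s7, s10, s11}.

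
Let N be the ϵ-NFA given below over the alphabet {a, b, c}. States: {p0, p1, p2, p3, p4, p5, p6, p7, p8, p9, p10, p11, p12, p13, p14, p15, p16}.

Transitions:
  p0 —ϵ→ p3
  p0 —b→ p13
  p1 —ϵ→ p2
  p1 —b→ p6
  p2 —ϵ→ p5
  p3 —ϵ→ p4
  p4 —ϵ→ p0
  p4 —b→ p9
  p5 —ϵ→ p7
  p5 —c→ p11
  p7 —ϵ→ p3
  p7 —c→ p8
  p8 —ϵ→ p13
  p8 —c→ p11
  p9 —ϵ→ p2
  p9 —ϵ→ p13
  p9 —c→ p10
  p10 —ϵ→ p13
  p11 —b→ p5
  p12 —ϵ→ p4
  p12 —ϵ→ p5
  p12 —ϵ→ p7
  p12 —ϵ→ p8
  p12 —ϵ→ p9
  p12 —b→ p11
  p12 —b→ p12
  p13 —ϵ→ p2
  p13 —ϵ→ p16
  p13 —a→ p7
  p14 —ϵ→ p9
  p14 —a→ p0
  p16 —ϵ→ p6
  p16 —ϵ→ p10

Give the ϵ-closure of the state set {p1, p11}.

Start with {p1, p11}.
From p1 via ϵ: add p2.
From p2 via ϵ: add p5.
From p5 via ϵ: add p7.
From p7 via ϵ: add p3.
From p3 via ϵ: add p4.
From p4 via ϵ: add p0.
No new states can be added; the closed set is {p0, p1, p2, p3, p4, p5, p7, p11}.

{p0, p1, p2, p3, p4, p5, p7, p11}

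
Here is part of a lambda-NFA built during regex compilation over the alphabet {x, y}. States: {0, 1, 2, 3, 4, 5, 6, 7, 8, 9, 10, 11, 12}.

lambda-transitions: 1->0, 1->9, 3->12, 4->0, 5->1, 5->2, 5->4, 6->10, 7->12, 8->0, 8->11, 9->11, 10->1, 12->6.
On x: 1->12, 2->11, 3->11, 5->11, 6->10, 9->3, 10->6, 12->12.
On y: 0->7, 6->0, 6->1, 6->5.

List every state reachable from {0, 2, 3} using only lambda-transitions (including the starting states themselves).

Start with {0, 2, 3}.
From 3 via lambda: add 12.
From 12 via lambda: add 6.
From 6 via lambda: add 10.
From 10 via lambda: add 1.
From 1 via lambda: add 9.
From 9 via lambda: add 11.
No new states can be added; the closed set is {0, 1, 2, 3, 6, 9, 10, 11, 12}.

{0, 1, 2, 3, 6, 9, 10, 11, 12}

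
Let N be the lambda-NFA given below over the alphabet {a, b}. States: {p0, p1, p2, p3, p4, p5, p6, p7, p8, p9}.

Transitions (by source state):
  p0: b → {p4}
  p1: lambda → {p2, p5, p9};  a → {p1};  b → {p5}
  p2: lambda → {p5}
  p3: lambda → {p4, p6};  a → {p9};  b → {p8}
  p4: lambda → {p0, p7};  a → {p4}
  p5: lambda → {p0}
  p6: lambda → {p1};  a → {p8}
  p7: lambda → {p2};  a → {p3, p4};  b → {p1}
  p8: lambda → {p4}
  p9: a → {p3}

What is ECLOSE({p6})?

{p0, p1, p2, p5, p6, p9}

Start with {p6}.
From p6 via lambda: add p1.
From p1 via lambda: add p2, p5, p9.
From p5 via lambda: add p0.
No new states can be added; the closed set is {p0, p1, p2, p5, p6, p9}.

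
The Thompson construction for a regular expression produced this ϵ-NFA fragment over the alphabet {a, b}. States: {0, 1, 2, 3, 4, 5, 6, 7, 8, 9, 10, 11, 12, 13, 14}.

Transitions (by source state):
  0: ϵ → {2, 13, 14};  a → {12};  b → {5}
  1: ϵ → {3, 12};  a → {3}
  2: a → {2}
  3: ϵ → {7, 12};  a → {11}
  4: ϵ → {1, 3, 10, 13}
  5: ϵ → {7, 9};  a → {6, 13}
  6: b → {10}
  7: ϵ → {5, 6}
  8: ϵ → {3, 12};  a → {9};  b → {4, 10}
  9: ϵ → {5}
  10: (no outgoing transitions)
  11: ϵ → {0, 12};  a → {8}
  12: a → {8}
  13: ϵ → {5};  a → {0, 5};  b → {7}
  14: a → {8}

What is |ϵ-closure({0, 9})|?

8

Start with {0, 9}.
From 0 via ϵ: add 2, 13, 14.
From 9 via ϵ: add 5.
From 5 via ϵ: add 7.
From 7 via ϵ: add 6.
ϵ-closure = {0, 2, 5, 6, 7, 9, 13, 14}, which has 8 states.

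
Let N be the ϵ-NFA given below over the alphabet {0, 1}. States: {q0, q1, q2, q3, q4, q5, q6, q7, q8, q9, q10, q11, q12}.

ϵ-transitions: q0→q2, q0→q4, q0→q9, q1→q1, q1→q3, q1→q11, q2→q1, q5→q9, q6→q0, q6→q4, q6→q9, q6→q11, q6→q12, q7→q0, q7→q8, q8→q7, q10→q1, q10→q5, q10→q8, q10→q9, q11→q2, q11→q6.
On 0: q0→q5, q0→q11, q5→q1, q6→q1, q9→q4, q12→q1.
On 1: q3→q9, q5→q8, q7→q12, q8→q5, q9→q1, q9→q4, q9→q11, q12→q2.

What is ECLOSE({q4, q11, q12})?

{q0, q1, q2, q3, q4, q6, q9, q11, q12}

Start with {q4, q11, q12}.
From q11 via ϵ: add q2, q6.
From q2 via ϵ: add q1.
From q6 via ϵ: add q0, q9.
From q1 via ϵ: add q3.
No new states can be added; the closed set is {q0, q1, q2, q3, q4, q6, q9, q11, q12}.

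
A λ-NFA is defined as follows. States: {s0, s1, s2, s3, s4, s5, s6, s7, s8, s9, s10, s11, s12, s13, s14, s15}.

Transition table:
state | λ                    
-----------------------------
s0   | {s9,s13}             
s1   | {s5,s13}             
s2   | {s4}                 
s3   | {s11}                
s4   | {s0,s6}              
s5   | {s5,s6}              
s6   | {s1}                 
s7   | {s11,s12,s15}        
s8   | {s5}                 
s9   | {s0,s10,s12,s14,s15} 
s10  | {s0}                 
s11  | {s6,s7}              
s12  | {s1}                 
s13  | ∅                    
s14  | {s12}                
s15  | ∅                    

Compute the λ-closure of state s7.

Start with {s7}.
From s7 via λ: add s11, s12, s15.
From s11 via λ: add s6.
From s12 via λ: add s1.
From s1 via λ: add s5, s13.
No new states can be added; the closed set is {s1, s5, s6, s7, s11, s12, s13, s15}.

{s1, s5, s6, s7, s11, s12, s13, s15}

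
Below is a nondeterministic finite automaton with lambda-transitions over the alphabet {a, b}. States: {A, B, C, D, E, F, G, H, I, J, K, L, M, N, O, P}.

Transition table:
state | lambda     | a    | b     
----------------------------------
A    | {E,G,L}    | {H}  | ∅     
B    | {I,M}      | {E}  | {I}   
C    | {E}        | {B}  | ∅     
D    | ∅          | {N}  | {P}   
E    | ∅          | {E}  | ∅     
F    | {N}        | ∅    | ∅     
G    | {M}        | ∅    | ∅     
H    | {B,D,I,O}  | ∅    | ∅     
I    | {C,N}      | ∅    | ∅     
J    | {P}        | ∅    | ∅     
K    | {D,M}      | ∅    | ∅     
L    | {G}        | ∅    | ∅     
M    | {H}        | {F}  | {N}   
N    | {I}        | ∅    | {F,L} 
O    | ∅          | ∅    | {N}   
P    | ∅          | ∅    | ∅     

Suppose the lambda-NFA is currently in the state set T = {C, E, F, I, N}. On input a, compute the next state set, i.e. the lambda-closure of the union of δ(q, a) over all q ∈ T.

C on a → {B}.
E on a → {E}.
No a-transition from F, I, N.
Union after reading a: {B, E}.
Now take the lambda-closure:
From B via lambda: add I, M.
From I via lambda: add C, N.
From M via lambda: add H.
From H via lambda: add D, O.
No new states can be added; the closed set is {B, C, D, E, H, I, M, N, O}.

{B, C, D, E, H, I, M, N, O}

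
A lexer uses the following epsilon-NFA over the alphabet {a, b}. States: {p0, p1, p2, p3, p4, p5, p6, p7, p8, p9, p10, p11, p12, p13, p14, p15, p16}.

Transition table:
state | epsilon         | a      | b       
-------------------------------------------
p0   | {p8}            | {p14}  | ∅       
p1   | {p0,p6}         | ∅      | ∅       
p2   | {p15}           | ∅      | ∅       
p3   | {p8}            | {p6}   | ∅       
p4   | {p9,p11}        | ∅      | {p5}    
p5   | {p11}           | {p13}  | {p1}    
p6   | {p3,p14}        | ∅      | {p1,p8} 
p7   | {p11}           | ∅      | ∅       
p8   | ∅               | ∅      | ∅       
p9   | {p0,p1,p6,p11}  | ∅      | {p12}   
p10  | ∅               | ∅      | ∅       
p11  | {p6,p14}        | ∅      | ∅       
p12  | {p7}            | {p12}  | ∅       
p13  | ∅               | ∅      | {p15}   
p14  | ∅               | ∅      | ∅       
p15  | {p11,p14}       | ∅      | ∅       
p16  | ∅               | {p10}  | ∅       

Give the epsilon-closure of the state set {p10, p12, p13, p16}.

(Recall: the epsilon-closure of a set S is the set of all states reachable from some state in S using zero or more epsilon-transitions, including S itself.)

Start with {p10, p12, p13, p16}.
From p12 via epsilon: add p7.
From p7 via epsilon: add p11.
From p11 via epsilon: add p6, p14.
From p6 via epsilon: add p3.
From p3 via epsilon: add p8.
No new states can be added; the closed set is {p3, p6, p7, p8, p10, p11, p12, p13, p14, p16}.

{p3, p6, p7, p8, p10, p11, p12, p13, p14, p16}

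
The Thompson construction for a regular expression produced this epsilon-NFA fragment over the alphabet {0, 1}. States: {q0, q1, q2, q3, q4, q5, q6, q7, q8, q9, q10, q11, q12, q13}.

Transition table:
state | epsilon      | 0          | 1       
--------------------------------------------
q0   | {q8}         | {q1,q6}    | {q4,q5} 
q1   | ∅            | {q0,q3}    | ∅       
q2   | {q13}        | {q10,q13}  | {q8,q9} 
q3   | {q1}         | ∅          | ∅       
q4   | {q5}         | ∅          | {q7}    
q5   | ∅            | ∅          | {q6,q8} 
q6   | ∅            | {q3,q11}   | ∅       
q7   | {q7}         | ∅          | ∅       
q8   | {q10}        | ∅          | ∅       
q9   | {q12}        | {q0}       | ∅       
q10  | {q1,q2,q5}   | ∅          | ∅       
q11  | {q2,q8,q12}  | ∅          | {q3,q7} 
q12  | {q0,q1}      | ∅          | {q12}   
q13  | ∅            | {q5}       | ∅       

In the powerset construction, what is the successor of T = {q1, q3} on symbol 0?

{q0, q1, q2, q3, q5, q8, q10, q13}

q1 on 0 → {q0, q3}.
No 0-transition from q3.
Union after reading 0: {q0, q3}.
Now take the epsilon-closure:
From q0 via epsilon: add q8.
From q3 via epsilon: add q1.
From q8 via epsilon: add q10.
From q10 via epsilon: add q2, q5.
From q2 via epsilon: add q13.
No new states can be added; the closed set is {q0, q1, q2, q3, q5, q8, q10, q13}.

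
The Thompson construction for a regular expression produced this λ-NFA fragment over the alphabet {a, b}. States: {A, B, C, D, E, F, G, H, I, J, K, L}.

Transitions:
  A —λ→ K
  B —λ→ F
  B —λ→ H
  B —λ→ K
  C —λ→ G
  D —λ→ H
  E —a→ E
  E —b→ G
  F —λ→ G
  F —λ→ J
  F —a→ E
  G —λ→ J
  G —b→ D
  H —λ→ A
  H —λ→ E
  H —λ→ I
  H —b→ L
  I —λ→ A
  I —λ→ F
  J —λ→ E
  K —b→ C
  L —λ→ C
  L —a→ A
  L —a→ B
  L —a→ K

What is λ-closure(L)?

{C, E, G, J, L}

Start with {L}.
From L via λ: add C.
From C via λ: add G.
From G via λ: add J.
From J via λ: add E.
No new states can be added; the closed set is {C, E, G, J, L}.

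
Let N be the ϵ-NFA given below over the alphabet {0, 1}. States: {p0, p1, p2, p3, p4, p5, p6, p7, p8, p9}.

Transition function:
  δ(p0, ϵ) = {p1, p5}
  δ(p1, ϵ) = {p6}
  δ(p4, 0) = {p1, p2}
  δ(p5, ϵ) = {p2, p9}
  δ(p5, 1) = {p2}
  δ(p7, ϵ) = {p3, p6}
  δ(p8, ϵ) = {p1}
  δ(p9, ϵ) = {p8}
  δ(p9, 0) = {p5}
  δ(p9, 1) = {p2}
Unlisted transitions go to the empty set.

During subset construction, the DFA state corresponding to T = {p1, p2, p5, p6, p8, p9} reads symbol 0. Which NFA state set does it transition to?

{p1, p2, p5, p6, p8, p9}

p9 on 0 → {p5}.
No 0-transition from p1, p2, p5, p6, p8.
Union after reading 0: {p5}.
Now take the ϵ-closure:
From p5 via ϵ: add p2, p9.
From p9 via ϵ: add p8.
From p8 via ϵ: add p1.
From p1 via ϵ: add p6.
No new states can be added; the closed set is {p1, p2, p5, p6, p8, p9}.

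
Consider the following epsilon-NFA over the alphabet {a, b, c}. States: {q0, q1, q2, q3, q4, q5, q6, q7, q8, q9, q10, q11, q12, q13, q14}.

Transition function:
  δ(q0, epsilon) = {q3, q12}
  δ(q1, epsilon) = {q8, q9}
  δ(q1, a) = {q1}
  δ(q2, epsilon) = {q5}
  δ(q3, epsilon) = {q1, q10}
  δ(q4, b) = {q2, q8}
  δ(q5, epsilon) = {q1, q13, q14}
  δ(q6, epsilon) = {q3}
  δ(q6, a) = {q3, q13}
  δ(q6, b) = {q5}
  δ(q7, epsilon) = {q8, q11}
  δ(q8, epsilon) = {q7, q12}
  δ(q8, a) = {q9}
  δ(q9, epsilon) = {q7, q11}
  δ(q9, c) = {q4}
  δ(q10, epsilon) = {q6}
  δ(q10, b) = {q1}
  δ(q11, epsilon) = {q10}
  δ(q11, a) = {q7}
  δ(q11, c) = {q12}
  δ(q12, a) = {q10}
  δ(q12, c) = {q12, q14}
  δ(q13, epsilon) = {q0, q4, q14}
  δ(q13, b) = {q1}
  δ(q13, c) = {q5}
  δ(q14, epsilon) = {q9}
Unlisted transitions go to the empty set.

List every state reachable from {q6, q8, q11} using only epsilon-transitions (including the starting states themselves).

Start with {q6, q8, q11}.
From q6 via epsilon: add q3.
From q8 via epsilon: add q7, q12.
From q11 via epsilon: add q10.
From q3 via epsilon: add q1.
From q1 via epsilon: add q9.
No new states can be added; the closed set is {q1, q3, q6, q7, q8, q9, q10, q11, q12}.

{q1, q3, q6, q7, q8, q9, q10, q11, q12}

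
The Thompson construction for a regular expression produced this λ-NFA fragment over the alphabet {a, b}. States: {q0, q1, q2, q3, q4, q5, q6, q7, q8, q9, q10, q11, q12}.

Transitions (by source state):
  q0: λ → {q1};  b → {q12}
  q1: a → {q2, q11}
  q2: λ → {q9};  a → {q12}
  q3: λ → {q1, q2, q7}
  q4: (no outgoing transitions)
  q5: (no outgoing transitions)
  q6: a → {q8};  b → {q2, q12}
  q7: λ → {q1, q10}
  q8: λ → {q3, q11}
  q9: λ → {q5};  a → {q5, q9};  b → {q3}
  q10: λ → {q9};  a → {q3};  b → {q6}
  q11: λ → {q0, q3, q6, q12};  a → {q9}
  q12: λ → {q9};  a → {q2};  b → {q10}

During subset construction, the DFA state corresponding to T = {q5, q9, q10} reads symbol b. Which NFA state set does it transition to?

q9 on b → {q3}.
q10 on b → {q6}.
No b-transition from q5.
Union after reading b: {q3, q6}.
Now take the λ-closure:
From q3 via λ: add q1, q2, q7.
From q2 via λ: add q9.
From q7 via λ: add q10.
From q9 via λ: add q5.
No new states can be added; the closed set is {q1, q2, q3, q5, q6, q7, q9, q10}.

{q1, q2, q3, q5, q6, q7, q9, q10}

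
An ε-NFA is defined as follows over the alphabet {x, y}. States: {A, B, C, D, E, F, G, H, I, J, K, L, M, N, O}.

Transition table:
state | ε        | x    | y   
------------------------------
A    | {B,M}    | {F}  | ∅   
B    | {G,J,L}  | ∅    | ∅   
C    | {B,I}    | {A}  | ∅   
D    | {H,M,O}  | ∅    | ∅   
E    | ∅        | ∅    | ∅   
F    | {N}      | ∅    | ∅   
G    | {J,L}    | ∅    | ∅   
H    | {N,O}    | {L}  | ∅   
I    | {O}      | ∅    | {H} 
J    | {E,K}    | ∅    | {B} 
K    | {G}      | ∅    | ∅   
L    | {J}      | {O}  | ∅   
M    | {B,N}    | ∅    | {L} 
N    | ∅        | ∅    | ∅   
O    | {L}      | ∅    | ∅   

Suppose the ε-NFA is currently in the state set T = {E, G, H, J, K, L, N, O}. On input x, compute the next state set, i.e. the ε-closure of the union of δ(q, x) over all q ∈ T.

{E, G, J, K, L, O}

H on x → {L}.
L on x → {O}.
No x-transition from E, G, J, K, N, O.
Union after reading x: {L, O}.
Now take the ε-closure:
From L via ε: add J.
From J via ε: add E, K.
From K via ε: add G.
No new states can be added; the closed set is {E, G, J, K, L, O}.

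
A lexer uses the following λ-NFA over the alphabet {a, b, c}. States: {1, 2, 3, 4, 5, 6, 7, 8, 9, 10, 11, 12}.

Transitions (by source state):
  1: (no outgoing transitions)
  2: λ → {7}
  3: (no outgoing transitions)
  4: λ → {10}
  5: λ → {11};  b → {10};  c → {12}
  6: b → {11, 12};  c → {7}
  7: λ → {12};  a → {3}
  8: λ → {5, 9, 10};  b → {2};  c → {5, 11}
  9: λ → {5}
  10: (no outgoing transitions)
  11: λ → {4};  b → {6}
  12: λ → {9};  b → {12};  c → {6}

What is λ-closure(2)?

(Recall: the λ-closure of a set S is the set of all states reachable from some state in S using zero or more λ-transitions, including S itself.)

{2, 4, 5, 7, 9, 10, 11, 12}

Start with {2}.
From 2 via λ: add 7.
From 7 via λ: add 12.
From 12 via λ: add 9.
From 9 via λ: add 5.
From 5 via λ: add 11.
From 11 via λ: add 4.
From 4 via λ: add 10.
No new states can be added; the closed set is {2, 4, 5, 7, 9, 10, 11, 12}.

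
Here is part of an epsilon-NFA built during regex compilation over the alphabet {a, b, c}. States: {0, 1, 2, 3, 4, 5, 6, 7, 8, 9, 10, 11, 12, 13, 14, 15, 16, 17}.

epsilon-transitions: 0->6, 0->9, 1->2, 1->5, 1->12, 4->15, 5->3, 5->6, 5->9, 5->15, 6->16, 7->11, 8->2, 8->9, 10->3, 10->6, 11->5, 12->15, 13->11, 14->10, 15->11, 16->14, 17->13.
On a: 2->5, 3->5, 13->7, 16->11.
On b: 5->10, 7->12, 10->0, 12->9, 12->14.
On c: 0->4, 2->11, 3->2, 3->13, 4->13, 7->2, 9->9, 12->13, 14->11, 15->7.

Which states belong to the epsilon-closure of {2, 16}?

Start with {2, 16}.
From 16 via epsilon: add 14.
From 14 via epsilon: add 10.
From 10 via epsilon: add 3, 6.
No new states can be added; the closed set is {2, 3, 6, 10, 14, 16}.

{2, 3, 6, 10, 14, 16}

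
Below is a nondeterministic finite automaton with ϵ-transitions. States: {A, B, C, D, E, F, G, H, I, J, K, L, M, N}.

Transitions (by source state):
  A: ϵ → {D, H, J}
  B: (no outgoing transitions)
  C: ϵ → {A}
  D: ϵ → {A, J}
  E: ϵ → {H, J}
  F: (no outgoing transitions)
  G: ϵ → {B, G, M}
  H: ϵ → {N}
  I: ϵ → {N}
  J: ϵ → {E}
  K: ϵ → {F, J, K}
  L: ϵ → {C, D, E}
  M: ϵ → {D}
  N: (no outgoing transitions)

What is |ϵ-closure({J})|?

4

Start with {J}.
From J via ϵ: add E.
From E via ϵ: add H.
From H via ϵ: add N.
ϵ-closure = {E, H, J, N}, which has 4 states.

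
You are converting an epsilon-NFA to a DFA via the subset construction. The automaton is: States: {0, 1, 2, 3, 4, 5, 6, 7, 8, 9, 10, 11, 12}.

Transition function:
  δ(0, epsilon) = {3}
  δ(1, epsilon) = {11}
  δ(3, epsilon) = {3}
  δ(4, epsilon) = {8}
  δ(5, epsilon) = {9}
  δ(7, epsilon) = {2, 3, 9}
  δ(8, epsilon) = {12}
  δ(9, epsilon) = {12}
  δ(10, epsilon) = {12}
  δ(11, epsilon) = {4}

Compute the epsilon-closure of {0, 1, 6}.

Start with {0, 1, 6}.
From 0 via epsilon: add 3.
From 1 via epsilon: add 11.
From 11 via epsilon: add 4.
From 4 via epsilon: add 8.
From 8 via epsilon: add 12.
No new states can be added; the closed set is {0, 1, 3, 4, 6, 8, 11, 12}.

{0, 1, 3, 4, 6, 8, 11, 12}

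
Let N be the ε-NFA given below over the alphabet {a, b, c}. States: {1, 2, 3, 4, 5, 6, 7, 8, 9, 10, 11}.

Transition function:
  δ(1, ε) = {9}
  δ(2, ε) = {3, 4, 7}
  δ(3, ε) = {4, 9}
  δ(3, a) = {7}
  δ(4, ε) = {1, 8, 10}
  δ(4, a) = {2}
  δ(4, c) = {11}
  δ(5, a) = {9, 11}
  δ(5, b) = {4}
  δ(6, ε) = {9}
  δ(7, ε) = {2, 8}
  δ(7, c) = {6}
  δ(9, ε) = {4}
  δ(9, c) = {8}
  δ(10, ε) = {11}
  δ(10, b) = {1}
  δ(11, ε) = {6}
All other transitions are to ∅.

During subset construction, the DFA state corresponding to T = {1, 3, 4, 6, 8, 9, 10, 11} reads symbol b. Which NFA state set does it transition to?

10 on b → {1}.
No b-transition from 1, 3, 4, 6, 8, 9, 11.
Union after reading b: {1}.
Now take the ε-closure:
From 1 via ε: add 9.
From 9 via ε: add 4.
From 4 via ε: add 8, 10.
From 10 via ε: add 11.
From 11 via ε: add 6.
No new states can be added; the closed set is {1, 4, 6, 8, 9, 10, 11}.

{1, 4, 6, 8, 9, 10, 11}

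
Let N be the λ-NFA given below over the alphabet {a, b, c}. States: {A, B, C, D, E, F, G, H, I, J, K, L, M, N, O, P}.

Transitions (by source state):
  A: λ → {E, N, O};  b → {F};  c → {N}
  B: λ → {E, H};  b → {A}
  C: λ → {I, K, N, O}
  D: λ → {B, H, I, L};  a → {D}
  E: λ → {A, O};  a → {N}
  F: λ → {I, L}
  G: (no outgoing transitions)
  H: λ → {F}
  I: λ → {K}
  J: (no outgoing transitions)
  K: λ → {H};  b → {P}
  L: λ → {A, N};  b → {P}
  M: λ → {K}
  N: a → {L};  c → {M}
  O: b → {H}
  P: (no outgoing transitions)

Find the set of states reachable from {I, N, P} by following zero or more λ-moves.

{A, E, F, H, I, K, L, N, O, P}

Start with {I, N, P}.
From I via λ: add K.
From K via λ: add H.
From H via λ: add F.
From F via λ: add L.
From L via λ: add A.
From A via λ: add E, O.
No new states can be added; the closed set is {A, E, F, H, I, K, L, N, O, P}.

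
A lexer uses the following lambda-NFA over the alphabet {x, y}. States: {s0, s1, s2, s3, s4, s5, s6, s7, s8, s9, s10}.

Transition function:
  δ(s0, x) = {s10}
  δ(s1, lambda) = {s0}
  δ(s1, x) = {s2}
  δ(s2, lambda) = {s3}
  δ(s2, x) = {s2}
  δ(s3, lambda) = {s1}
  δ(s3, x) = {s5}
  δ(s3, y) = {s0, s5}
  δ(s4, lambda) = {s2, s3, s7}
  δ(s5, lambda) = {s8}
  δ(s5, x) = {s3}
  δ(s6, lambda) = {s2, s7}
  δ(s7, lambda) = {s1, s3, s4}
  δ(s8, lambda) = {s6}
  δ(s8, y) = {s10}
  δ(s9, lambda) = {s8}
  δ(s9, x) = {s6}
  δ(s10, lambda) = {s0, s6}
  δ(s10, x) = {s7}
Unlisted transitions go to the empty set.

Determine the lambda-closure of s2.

{s0, s1, s2, s3}

Start with {s2}.
From s2 via lambda: add s3.
From s3 via lambda: add s1.
From s1 via lambda: add s0.
No new states can be added; the closed set is {s0, s1, s2, s3}.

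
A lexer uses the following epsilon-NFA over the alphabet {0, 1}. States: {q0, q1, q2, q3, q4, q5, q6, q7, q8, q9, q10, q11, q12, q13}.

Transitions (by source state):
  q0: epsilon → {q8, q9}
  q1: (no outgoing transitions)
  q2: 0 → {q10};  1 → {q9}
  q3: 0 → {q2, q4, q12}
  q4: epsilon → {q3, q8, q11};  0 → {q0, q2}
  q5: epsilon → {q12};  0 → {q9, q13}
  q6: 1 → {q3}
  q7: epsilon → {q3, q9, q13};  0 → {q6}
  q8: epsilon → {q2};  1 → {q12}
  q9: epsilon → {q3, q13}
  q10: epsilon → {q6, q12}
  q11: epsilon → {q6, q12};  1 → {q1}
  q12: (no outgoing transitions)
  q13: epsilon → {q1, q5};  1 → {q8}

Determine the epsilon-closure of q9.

Start with {q9}.
From q9 via epsilon: add q3, q13.
From q13 via epsilon: add q1, q5.
From q5 via epsilon: add q12.
No new states can be added; the closed set is {q1, q3, q5, q9, q12, q13}.

{q1, q3, q5, q9, q12, q13}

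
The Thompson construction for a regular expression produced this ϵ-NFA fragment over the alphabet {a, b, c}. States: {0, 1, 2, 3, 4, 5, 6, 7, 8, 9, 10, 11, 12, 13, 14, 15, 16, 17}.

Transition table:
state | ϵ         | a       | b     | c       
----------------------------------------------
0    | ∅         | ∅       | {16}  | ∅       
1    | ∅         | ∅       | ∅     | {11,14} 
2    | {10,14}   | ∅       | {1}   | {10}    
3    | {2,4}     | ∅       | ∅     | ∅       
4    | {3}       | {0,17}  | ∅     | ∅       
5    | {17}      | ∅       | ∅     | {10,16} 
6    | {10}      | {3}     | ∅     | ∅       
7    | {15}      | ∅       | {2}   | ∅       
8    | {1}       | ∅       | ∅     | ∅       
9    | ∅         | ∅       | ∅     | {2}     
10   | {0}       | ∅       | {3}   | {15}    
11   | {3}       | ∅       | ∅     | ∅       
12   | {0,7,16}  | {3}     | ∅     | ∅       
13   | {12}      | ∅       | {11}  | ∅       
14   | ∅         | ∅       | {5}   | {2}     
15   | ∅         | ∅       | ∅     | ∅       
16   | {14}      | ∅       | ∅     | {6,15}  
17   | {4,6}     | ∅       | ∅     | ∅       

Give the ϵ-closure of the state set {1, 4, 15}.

Start with {1, 4, 15}.
From 4 via ϵ: add 3.
From 3 via ϵ: add 2.
From 2 via ϵ: add 10, 14.
From 10 via ϵ: add 0.
No new states can be added; the closed set is {0, 1, 2, 3, 4, 10, 14, 15}.

{0, 1, 2, 3, 4, 10, 14, 15}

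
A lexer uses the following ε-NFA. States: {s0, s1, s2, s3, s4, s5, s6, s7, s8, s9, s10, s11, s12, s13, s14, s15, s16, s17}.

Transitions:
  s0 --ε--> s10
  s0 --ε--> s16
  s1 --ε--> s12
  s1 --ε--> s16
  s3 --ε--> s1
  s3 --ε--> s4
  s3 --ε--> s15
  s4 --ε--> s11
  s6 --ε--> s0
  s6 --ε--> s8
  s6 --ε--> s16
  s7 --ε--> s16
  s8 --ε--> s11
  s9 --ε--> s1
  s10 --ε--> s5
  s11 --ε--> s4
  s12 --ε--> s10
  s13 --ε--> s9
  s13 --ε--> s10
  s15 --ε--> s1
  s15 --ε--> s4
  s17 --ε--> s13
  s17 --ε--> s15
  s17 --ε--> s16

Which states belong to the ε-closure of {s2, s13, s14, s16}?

{s1, s2, s5, s9, s10, s12, s13, s14, s16}

Start with {s2, s13, s14, s16}.
From s13 via ε: add s9, s10.
From s9 via ε: add s1.
From s10 via ε: add s5.
From s1 via ε: add s12.
No new states can be added; the closed set is {s1, s2, s5, s9, s10, s12, s13, s14, s16}.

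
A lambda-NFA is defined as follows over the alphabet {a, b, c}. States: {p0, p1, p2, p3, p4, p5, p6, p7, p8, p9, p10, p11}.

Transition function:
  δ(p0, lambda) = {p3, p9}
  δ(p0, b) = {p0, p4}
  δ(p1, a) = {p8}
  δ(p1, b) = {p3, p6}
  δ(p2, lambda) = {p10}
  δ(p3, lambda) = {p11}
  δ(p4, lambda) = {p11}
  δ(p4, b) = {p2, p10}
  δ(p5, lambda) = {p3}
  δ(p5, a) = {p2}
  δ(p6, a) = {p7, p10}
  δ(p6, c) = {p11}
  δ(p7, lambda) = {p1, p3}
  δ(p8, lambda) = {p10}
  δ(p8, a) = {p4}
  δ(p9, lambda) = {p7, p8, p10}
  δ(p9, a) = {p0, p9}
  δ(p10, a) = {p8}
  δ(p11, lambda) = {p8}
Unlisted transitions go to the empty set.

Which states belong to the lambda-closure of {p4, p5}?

{p3, p4, p5, p8, p10, p11}

Start with {p4, p5}.
From p4 via lambda: add p11.
From p5 via lambda: add p3.
From p11 via lambda: add p8.
From p8 via lambda: add p10.
No new states can be added; the closed set is {p3, p4, p5, p8, p10, p11}.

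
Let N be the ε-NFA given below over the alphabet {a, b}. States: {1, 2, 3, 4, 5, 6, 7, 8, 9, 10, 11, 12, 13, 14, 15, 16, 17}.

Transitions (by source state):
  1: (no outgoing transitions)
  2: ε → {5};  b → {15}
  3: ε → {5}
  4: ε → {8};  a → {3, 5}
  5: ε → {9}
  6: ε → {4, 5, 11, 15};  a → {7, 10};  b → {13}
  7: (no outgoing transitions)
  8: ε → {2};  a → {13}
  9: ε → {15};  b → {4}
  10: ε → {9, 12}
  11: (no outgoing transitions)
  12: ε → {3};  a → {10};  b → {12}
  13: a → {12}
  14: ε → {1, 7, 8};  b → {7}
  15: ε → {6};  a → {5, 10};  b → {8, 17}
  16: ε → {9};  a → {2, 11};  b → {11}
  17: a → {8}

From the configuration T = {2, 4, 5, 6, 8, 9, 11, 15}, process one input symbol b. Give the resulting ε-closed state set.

2 on b → {15}.
6 on b → {13}.
9 on b → {4}.
15 on b → {8, 17}.
No b-transition from 4, 5, 8, 11.
Union after reading b: {4, 8, 13, 15, 17}.
Now take the ε-closure:
From 8 via ε: add 2.
From 15 via ε: add 6.
From 2 via ε: add 5.
From 6 via ε: add 11.
From 5 via ε: add 9.
No new states can be added; the closed set is {2, 4, 5, 6, 8, 9, 11, 13, 15, 17}.

{2, 4, 5, 6, 8, 9, 11, 13, 15, 17}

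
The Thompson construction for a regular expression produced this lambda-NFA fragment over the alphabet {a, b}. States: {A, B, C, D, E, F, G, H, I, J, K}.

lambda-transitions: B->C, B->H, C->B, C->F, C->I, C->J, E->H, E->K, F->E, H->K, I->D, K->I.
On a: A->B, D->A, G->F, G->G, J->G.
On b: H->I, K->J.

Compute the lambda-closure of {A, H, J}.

Start with {A, H, J}.
From H via lambda: add K.
From K via lambda: add I.
From I via lambda: add D.
No new states can be added; the closed set is {A, D, H, I, J, K}.

{A, D, H, I, J, K}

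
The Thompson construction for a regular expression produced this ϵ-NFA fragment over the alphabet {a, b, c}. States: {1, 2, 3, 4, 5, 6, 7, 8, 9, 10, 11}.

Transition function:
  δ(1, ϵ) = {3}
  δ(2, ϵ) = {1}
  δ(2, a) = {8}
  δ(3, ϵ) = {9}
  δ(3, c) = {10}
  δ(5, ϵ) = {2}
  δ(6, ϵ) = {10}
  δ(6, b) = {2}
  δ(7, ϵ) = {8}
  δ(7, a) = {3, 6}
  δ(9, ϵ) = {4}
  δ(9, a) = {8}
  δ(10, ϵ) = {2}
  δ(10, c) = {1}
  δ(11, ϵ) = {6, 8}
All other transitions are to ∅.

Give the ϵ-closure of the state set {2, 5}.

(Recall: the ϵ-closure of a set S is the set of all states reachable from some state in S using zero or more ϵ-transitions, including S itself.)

Start with {2, 5}.
From 2 via ϵ: add 1.
From 1 via ϵ: add 3.
From 3 via ϵ: add 9.
From 9 via ϵ: add 4.
No new states can be added; the closed set is {1, 2, 3, 4, 5, 9}.

{1, 2, 3, 4, 5, 9}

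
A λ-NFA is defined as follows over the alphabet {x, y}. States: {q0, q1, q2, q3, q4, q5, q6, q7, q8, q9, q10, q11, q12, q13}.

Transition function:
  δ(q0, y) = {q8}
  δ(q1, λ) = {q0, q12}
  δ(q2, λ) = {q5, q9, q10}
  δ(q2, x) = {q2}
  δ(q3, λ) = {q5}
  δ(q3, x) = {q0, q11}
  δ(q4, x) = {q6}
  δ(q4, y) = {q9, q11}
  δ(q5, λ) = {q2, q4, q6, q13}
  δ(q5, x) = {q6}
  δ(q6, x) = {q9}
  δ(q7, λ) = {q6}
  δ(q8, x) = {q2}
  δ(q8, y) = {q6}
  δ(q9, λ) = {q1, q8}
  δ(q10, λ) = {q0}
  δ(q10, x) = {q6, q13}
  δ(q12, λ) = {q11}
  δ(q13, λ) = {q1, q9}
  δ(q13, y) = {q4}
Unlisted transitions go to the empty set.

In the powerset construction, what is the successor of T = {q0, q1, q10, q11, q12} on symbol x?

q10 on x → {q6, q13}.
No x-transition from q0, q1, q11, q12.
Union after reading x: {q6, q13}.
Now take the λ-closure:
From q13 via λ: add q1, q9.
From q1 via λ: add q0, q12.
From q9 via λ: add q8.
From q12 via λ: add q11.
No new states can be added; the closed set is {q0, q1, q6, q8, q9, q11, q12, q13}.

{q0, q1, q6, q8, q9, q11, q12, q13}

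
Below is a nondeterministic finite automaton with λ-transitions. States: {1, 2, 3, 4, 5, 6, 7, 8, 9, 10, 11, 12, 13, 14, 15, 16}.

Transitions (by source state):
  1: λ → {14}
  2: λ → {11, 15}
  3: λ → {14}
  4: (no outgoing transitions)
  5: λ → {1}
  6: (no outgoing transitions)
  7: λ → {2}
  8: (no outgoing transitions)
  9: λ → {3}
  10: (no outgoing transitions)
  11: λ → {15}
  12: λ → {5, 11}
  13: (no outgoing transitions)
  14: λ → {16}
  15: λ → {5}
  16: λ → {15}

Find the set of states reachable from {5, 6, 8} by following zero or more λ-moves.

Start with {5, 6, 8}.
From 5 via λ: add 1.
From 1 via λ: add 14.
From 14 via λ: add 16.
From 16 via λ: add 15.
No new states can be added; the closed set is {1, 5, 6, 8, 14, 15, 16}.

{1, 5, 6, 8, 14, 15, 16}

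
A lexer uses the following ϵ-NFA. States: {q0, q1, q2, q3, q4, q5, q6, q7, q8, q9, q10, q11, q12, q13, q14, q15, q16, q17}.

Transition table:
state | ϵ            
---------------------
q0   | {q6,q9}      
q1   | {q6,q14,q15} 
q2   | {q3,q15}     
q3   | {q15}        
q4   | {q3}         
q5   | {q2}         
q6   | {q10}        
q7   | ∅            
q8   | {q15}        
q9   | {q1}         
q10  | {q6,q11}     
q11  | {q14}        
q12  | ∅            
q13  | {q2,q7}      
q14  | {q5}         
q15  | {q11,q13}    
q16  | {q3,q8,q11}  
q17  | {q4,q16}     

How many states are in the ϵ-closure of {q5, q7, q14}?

Start with {q5, q7, q14}.
From q5 via ϵ: add q2.
From q2 via ϵ: add q3, q15.
From q15 via ϵ: add q11, q13.
ϵ-closure = {q2, q3, q5, q7, q11, q13, q14, q15}, which has 8 states.

8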